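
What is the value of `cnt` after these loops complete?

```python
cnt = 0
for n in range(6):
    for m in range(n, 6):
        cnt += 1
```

Upper triangle: 6 + 5 + ... + 1
`cnt` takes the values: 0 → 1 → 2 → 3 → 4 → 5 → 6 → 7 → 8 → 9 → 10 → 11 → 12 → 13 → 14 → 15 → 16 → 17 → 18 → 19 → 20 → 21

Answer: 21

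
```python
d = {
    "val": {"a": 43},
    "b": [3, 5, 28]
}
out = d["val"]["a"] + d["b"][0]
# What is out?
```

Trace:
`d = { ...` → d = {'val': {'a': 43}, 'b': [3, 5, 28]}
`out = d["val"]["a"] + d["b"][0]` → out = 46
So out = 46

Answer: 46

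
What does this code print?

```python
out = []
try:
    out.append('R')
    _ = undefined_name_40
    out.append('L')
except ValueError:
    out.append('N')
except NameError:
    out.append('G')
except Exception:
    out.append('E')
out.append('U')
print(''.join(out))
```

Execution trace: 'R' (try body) → 'G' (except NameError) → 'U' (after the try/except). Output: RGU

Answer: RGU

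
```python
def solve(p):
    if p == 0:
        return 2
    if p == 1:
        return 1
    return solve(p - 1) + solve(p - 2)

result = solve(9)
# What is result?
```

Build up from base cases: solve(0)=2, solve(1)=1, solve(2)=3, solve(3)=4, solve(4)=7, solve(5)=11, solve(6)=18, ..., solve(9)=76

Answer: 76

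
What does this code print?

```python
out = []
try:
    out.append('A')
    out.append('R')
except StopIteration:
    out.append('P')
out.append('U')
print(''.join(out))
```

Execution trace: 'A' (try body) → 'R' (try body, no exception) → 'U' (after the try/except). Output: ARU

Answer: ARU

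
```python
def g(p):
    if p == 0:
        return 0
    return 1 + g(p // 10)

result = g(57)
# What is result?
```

Count of digits of 57: 2

Answer: 2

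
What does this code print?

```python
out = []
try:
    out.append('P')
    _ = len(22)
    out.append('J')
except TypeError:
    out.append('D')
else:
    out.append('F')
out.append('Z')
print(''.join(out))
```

Execution trace: 'P' (try body) → 'D' (except TypeError) → 'Z' (after the try/except). Output: PDZ

Answer: PDZ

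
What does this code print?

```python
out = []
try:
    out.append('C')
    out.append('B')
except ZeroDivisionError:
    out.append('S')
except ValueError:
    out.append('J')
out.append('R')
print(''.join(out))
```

Execution trace: 'C' (try body) → 'B' (try body, no exception) → 'R' (after the try/except). Output: CBR

Answer: CBR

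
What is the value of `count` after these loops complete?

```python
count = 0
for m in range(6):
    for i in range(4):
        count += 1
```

6 * 4 = 24
`count` takes the values: 0 → 1 → 2 → 3 → 4 → 5 → 6 → 7 → 8 → 9 → 10 → 11 → 12 → 13 → 14 → 15 → 16 → 17 → 18 → 19 → 20 → 21 → 22 → 23 → 24

Answer: 24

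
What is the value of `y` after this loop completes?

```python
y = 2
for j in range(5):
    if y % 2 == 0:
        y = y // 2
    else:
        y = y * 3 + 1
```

Collatz-style transformation from 2
`y` takes the values: 2 → 1 → 4 → 2 → 1 → 4

Answer: 4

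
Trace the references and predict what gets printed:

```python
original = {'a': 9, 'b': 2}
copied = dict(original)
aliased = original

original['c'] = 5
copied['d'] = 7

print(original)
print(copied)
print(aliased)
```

Key concept: dict() creates copy, assignment creates alias.
Step by step:
`original = {'a': 9, 'b': 2}` → original = {'a': 9, 'b': 2}
`copied = dict(original)` → copied = {'a': 9, 'b': 2}
`aliased = original` → aliased = {'a': 9, 'b': 2} (same object as original)
`original['c'] = 5` → original = {'a': 9, 'b': 2, 'c': 5} (same object as aliased); aliased = {'a': 9, 'b': 2, 'c': 5} (same object as original)
`copied['d'] = 7` → copied = {'a': 9, 'b': 2, 'd': 7}
`print(original)` → prints {'a': 9, 'b': 2, 'c': 5}
`print(copied)` → prints {'a': 9, 'b': 2, 'd': 7}
`print(aliased)` → prints {'a': 9, 'b': 2, 'c': 5}

Answer:
{'a': 9, 'b': 2, 'c': 5}
{'a': 9, 'b': 2, 'd': 7}
{'a': 9, 'b': 2, 'c': 5}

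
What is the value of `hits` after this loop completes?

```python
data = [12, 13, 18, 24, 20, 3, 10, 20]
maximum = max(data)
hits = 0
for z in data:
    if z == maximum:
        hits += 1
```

Count of max value 24 in [12, 13, 18, 24, 20, 3, 10, 20]
`hits` takes the values: 0 → 1

Answer: 1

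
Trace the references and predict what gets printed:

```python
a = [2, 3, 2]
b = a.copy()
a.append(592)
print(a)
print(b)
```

Key concept: list.copy() creates independent copy.
Step by step:
`a = [2, 3, 2]` → a = [2, 3, 2]
`b = a.copy()` → b = [2, 3, 2]
`a.append(592)` → a = [2, 3, 2, 592]
`print(a)` → prints [2, 3, 2, 592]
`print(b)` → prints [2, 3, 2]

Answer:
[2, 3, 2, 592]
[2, 3, 2]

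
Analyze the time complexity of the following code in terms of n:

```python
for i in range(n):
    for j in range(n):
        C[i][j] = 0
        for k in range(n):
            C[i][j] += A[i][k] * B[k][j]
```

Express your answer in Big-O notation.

This is Naive matrix multiplication. Time complexity: O(n³).

Answer: O(n³)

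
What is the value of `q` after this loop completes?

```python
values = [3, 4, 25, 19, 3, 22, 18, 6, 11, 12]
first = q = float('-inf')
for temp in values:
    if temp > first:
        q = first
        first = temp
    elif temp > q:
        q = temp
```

Second largest (with repeats) in [3, 4, 25, 19, 3, 22, 18, 6, 11, 12]
`q` takes the values: -inf → 3 → 4 → 19 → 22

Answer: 22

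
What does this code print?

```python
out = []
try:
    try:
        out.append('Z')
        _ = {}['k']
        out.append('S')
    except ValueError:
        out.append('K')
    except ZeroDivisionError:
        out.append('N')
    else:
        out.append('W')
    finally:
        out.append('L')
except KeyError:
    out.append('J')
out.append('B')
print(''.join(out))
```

Execution trace: 'Z' (try body) → 'L' (finally) → 'J' (outer except KeyError) → 'B' (after the try/except). Output: ZLJB

Answer: ZLJB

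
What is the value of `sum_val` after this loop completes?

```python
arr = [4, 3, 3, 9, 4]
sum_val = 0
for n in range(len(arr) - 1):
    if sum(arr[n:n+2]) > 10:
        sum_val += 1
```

Count windows with sum > 10
`sum_val` takes the values: 0 → 1 → 2

Answer: 2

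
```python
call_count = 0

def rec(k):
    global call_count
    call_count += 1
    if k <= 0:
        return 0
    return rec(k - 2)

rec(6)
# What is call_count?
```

Linear recursion stepping by 2: 4 calls from k=6 down to ≤0.

Answer: 4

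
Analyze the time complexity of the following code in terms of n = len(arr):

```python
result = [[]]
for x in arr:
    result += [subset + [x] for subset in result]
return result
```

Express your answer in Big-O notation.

This is subset (power-set) generation — 2^n subsets, each materialised as a list of up to n elements. Time complexity: O(n · 2^n).

Answer: O(n · 2^n)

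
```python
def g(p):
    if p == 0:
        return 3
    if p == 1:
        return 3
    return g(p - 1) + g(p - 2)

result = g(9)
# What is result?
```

Build up from base cases: g(0)=3, g(1)=3, g(2)=6, g(3)=9, g(4)=15, g(5)=24, g(6)=39, ..., g(9)=165

Answer: 165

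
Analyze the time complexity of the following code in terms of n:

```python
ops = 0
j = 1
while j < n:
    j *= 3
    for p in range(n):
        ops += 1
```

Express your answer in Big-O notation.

Each loop level contributes: log n × n. Multiplying the contributions gives O(n log n).

Answer: O(n log n)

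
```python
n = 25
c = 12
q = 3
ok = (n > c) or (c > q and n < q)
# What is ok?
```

Trace:
`n = 25` → n = 25
`c = 12` → c = 12
`q = 3` → q = 3
`ok = (n > c) or (c > q and n < q)` → ok = True
So ok = True

Answer: True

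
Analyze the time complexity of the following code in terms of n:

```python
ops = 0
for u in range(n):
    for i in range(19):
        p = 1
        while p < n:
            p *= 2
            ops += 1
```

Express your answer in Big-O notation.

Each loop level contributes: n × 1 × log n. Multiplying the contributions gives O(n log n).

Answer: O(n log n)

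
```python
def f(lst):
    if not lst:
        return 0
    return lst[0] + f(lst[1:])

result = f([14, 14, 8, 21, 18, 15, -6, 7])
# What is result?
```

14 + 14 + 8 + 21 + 18 + 15 + (-6) + 7 + 0 = 91

Answer: 91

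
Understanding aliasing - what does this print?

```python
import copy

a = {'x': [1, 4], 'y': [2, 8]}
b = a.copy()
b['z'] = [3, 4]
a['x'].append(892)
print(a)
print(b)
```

Key concept: shallow copy of dict with mutable values.
Step by step:
`a = {'x': [1, 4], 'y': [2, 8]}` → a = {'x': [1, 4], 'y': [2, 8]}
`b = a.copy()` → b = {'x': [1, 4], 'y': [2, 8]}
`b['z'] = [3, 4]` → b = {'x': [1, 4], 'y': [2, 8], 'z': [3, 4]}
`a['x'].append(892)` → a = {'x': [1, 4, 892], 'y': [2, 8]}; b = {'x': [1, 4, 892], 'y': [2, 8], 'z': [3, 4]}
`print(a)` → prints {'x': [1, 4, 892], 'y': [2, 8]}
`print(b)` → prints {'x': [1, 4, 892], 'y': [2, 8], 'z': [3, 4]}

Answer:
{'x': [1, 4, 892], 'y': [2, 8]}
{'x': [1, 4, 892], 'y': [2, 8], 'z': [3, 4]}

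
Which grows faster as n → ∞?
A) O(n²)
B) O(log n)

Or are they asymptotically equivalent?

O(n²) vs O(log n): Higher order terms dominate.

Answer: A) O(n²) grows faster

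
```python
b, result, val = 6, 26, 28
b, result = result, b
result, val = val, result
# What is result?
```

Trace:
`b, result, val = 6, 26, 28` → b = 6; result = 26; val = 28
`b, result = result, b` → b = 26; result = 6
`result, val = val, result` → result = 28; val = 6
So result = 28

Answer: 28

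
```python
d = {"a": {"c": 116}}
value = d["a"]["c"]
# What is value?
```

Trace:
`d = {"a": {"c": 116}}` → d = {'a': {'c': 116}}
`value = d["a"]["c"]` → value = 116
So value = 116

Answer: 116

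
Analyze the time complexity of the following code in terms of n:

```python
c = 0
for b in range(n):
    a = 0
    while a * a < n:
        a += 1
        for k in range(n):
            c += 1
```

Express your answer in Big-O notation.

Each loop level contributes: n × √n × n. Multiplying the contributions gives O(n^2√n).

Answer: O(n^2√n)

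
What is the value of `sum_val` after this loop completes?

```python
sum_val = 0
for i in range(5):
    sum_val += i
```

Sum of 0 to 4 = 10
`sum_val` takes the values: 0 → 1 → 3 → 6 → 10

Answer: 10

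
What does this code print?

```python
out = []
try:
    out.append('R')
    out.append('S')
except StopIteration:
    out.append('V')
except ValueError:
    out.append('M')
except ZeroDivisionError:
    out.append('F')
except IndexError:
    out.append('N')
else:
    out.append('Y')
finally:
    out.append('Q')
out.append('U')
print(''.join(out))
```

Execution trace: 'R' (try body) → 'S' (try body, no exception) → 'Y' (else) → 'Q' (finally) → 'U' (after the try/except). Output: RSYQU

Answer: RSYQU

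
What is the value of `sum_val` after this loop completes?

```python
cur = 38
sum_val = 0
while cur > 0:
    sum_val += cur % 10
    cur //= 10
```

Sum digits of 38
`sum_val` takes the values: 0 → 8 → 11

Answer: 11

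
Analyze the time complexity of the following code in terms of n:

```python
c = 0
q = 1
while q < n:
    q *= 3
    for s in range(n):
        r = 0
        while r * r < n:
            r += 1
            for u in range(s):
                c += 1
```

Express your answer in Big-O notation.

Each loop level contributes: log n × n × √n × n. Multiplying the contributions gives O(n^2√n log n).

Answer: O(n^2√n log n)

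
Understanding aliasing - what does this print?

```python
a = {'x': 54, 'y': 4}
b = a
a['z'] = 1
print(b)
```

Key concept: dict aliasing.
Step by step:
`a = {'x': 54, 'y': 4}` → a = {'x': 54, 'y': 4}
`b = a` → b = {'x': 54, 'y': 4} (same object as a)
`a['z'] = 1` → a = {'x': 54, 'y': 4, 'z': 1} (same object as b); b = {'x': 54, 'y': 4, 'z': 1} (same object as a)
`print(b)` → prints {'x': 54, 'y': 4, 'z': 1}

Answer: {'x': 54, 'y': 4, 'z': 1}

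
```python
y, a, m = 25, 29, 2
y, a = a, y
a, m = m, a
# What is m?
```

Trace:
`y, a, m = 25, 29, 2` → y = 25; a = 29; m = 2
`y, a = a, y` → y = 29; a = 25
`a, m = m, a` → a = 2; m = 25
So m = 25

Answer: 25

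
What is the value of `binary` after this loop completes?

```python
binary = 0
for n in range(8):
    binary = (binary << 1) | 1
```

Build 8 consecutive 1-bits: 0b11111111
`binary` takes the values: 0 → 1 → 3 → 7 → 15 → 31 → 63 → 127 → 255

Answer: 255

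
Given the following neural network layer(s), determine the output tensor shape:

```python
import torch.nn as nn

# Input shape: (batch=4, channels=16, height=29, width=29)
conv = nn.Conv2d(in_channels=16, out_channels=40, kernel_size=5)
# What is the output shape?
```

Input: (4, 16, 29, 29) -> Output: (4, 40, 25, 25)

Answer: (4, 40, 25, 25)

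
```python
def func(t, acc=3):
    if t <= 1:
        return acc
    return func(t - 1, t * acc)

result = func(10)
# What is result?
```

Accumulator trace (n, acc): (10, 3) -> (9, 30) -> (8, 270) -> (7, 2160) -> (6, 15120) -> (5, 90720) -> (4, 453600) -> (3, 1814400) -> (2, 5443200) -> (1, 10886400) -> return 10886400

Answer: 10886400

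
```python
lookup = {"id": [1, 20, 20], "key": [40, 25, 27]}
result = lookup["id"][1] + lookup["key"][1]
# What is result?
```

Trace:
`lookup = {"id": [1, 20, 20], "key": [40, 25, 27]}` → lookup = {'id': [1, 20, 20], 'key': [40, 25, 27]}
`result = lookup["id"][1] + lookup["key"][1]` → result = 45
So result = 45

Answer: 45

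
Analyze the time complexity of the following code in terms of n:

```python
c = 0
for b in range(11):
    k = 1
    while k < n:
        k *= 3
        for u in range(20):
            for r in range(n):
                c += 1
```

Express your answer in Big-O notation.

Each loop level contributes: 1 × log n × 1 × n. Multiplying the contributions gives O(n log n).

Answer: O(n log n)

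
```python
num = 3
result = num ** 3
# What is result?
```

Trace:
`num = 3` → num = 3
`result = num ** 3` → result = 27
So result = 27

Answer: 27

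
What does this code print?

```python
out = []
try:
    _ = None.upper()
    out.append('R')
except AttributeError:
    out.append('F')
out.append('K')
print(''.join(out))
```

Execution trace: 'F' (except AttributeError) → 'K' (after the try/except). Output: FK

Answer: FK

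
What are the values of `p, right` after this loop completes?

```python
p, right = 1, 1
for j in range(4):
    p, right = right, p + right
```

Fibonacci: after 4 iterations
`p, right` takes the values: (1, 1) → (1, 2) → (2, 3) → (3, 5) → (5, 8)

Answer: 5, 8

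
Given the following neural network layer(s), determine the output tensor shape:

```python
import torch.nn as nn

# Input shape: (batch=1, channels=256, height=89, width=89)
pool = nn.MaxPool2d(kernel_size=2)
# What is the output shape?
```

Input: (1, 256, 89, 89) -> Output: (1, 256, 44, 44)

Answer: (1, 256, 44, 44)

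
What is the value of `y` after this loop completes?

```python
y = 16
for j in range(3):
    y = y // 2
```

Halve 3 times: 16 // 2^3 = 2
`y` takes the values: 16 → 8 → 4 → 2

Answer: 2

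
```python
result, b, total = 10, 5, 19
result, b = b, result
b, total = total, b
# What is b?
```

Trace:
`result, b, total = 10, 5, 19` → result = 10; b = 5; total = 19
`result, b = b, result` → result = 5; b = 10
`b, total = total, b` → b = 19; total = 10
So b = 19

Answer: 19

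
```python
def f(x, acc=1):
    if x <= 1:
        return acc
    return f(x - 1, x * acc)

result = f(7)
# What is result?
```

Accumulator trace (n, acc): (7, 1) -> (6, 7) -> (5, 42) -> (4, 210) -> (3, 840) -> (2, 2520) -> (1, 5040) -> return 5040

Answer: 5040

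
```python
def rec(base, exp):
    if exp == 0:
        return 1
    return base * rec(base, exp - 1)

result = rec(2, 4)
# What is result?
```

rec(2, 4) = 2 * 2 * 2 * 2 = 16

Answer: 16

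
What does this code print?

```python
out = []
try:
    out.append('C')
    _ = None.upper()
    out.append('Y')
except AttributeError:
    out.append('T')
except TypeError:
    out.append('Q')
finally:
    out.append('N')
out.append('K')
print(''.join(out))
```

Execution trace: 'C' (try body) → 'T' (except AttributeError) → 'N' (finally) → 'K' (after the try/except). Output: CTNK

Answer: CTNK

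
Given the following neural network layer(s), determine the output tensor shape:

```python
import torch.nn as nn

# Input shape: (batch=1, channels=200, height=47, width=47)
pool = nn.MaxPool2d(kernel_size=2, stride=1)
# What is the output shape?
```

Input: (1, 200, 47, 47) -> Output: (1, 200, 46, 46)

Answer: (1, 200, 46, 46)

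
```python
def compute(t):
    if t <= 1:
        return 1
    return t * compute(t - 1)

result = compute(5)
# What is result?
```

compute(5) = 5 * 4 * 3 * 2 * 1 = 120

Answer: 120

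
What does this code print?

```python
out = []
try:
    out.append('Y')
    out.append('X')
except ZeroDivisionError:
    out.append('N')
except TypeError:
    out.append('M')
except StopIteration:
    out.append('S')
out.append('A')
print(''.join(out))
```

Execution trace: 'Y' (try body) → 'X' (try body, no exception) → 'A' (after the try/except). Output: YXA

Answer: YXA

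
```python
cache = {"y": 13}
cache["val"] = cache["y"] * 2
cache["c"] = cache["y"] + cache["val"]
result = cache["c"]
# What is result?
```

Trace:
`cache = {"y": 13}` → cache = {'y': 13}
`cache["val"] = cache["y"] * 2` → cache = {'y': 13, 'val': 26}
`cache["c"] = cache["y"] + cache["val"]` → cache = {'y': 13, 'val': 26, 'c': 39}
`result = cache["c"]` → result = 39
So result = 39

Answer: 39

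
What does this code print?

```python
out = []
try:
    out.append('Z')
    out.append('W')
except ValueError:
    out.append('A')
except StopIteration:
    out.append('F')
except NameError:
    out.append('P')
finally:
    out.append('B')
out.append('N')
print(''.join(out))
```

Execution trace: 'Z' (try body) → 'W' (try body, no exception) → 'B' (finally) → 'N' (after the try/except). Output: ZWBN

Answer: ZWBN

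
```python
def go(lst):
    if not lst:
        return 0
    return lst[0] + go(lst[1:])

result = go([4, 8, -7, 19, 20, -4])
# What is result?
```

4 + 8 + (-7) + 19 + 20 + (-4) + 0 = 40

Answer: 40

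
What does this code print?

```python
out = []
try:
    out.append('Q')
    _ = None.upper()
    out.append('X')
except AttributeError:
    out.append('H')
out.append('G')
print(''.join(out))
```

Execution trace: 'Q' (try body) → 'H' (except AttributeError) → 'G' (after the try/except). Output: QHG

Answer: QHG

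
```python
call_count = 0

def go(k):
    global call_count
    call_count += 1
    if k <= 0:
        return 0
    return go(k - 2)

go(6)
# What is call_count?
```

Linear recursion stepping by 2: 4 calls from k=6 down to ≤0.

Answer: 4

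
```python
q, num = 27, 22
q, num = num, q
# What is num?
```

Trace:
`q, num = 27, 22` → q = 27; num = 22
`q, num = num, q` → q = 22; num = 27
So num = 27

Answer: 27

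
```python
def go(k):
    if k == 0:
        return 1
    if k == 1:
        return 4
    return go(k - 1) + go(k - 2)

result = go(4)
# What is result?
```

Build up from base cases: go(0)=1, go(1)=4, go(2)=5, go(3)=9, go(4)=14

Answer: 14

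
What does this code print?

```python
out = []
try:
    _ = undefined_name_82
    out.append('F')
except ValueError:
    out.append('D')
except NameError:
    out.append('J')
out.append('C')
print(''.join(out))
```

Execution trace: 'J' (except NameError) → 'C' (after the try/except). Output: JC

Answer: JC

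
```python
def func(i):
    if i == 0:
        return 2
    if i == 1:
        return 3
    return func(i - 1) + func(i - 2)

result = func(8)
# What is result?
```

Build up from base cases: func(0)=2, func(1)=3, func(2)=5, func(3)=8, func(4)=13, func(5)=21, func(6)=34, ..., func(8)=89

Answer: 89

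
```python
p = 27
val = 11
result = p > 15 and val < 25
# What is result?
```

Trace:
`p = 27` → p = 27
`val = 11` → val = 11
`result = p > 15 and val < 25` → result = True
So result = True

Answer: True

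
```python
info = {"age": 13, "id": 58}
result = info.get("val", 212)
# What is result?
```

Trace:
`info = {"age": 13, "id": 58}` → info = {'age': 13, 'id': 58}
`result = info.get("val", 212)` → result = 212
So result = 212

Answer: 212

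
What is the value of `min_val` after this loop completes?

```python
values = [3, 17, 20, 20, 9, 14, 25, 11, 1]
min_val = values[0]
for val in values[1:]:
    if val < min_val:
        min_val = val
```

Minimum of [3, 17, 20, 20, 9, 14, 25, 11, 1]
`min_val` takes the values: 3 → 1

Answer: 1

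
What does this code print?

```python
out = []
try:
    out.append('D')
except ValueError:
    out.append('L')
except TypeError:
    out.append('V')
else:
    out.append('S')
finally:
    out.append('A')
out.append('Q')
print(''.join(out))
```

Execution trace: 'D' (try body, no exception) → 'S' (else) → 'A' (finally) → 'Q' (after the try/except). Output: DSAQ

Answer: DSAQ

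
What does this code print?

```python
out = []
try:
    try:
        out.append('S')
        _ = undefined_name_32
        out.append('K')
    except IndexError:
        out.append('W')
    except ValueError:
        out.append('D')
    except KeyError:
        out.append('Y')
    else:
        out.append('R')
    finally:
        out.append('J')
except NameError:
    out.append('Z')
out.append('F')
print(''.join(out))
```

Execution trace: 'S' (inner try body) → 'J' (inner finally) → 'Z' (outer except NameError) → 'F' (after the try/except). Output: SJZF

Answer: SJZF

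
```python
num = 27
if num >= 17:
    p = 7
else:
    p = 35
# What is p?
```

Trace:
`num = 27` → num = 27
`if num >= 17: ...` → num >= 17 is True → p = 7
So p = 7

Answer: 7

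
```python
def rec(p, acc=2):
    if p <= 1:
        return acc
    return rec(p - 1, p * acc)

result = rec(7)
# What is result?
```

Accumulator trace (n, acc): (7, 2) -> (6, 14) -> (5, 84) -> (4, 420) -> (3, 1680) -> (2, 5040) -> (1, 10080) -> return 10080

Answer: 10080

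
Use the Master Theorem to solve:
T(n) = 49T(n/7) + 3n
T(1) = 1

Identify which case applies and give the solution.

a=49, b=7, f(n)=3n. log_7(49) = 2. Since c=1 < 2, Case 1 applies: T(n) = Θ(n^log_b(a)) = O(n^2).

Answer: O(n^2) - Case 1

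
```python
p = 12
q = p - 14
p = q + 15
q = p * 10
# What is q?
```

Trace:
`p = 12` → p = 12
`q = p - 14` → q = -2
`p = q + 15` → p = 13
`q = p * 10` → q = 130
So q = 130

Answer: 130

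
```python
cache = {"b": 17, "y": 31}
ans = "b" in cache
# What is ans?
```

Trace:
`cache = {"b": 17, "y": 31}` → cache = {'b': 17, 'y': 31}
`ans = "b" in cache` → ans = True
So ans = True

Answer: True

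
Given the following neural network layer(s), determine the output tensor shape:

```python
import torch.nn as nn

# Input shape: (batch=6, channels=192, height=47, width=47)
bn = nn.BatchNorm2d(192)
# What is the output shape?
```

Input: (6, 192, 47, 47) -> Output: (6, 192, 47, 47)

Answer: (6, 192, 47, 47)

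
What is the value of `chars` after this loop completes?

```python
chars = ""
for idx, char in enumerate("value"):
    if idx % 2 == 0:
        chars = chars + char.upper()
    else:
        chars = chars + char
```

Uppercase even positions in 'value'
`chars` takes the values: "" → "V" → "Va" → "VaL" → "VaLu" → "VaLuE"

Answer: "VaLuE"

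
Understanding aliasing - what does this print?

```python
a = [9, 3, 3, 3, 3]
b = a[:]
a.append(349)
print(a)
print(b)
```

Key concept: slice [:] creates copy.
Step by step:
`a = [9, 3, 3, 3, 3]` → a = [9, 3, 3, 3, 3]
`b = a[:]` → b = [9, 3, 3, 3, 3]
`a.append(349)` → a = [9, 3, 3, 3, 3, 349]
`print(a)` → prints [9, 3, 3, 3, 3, 349]
`print(b)` → prints [9, 3, 3, 3, 3]

Answer:
[9, 3, 3, 3, 3, 349]
[9, 3, 3, 3, 3]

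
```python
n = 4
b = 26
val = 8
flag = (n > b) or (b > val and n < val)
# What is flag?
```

Trace:
`n = 4` → n = 4
`b = 26` → b = 26
`val = 8` → val = 8
`flag = (n > b) or (b > val and n < val)` → flag = True
So flag = True

Answer: True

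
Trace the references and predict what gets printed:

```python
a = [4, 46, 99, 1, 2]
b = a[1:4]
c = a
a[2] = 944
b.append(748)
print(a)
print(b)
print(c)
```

Key concept: slice vs alias.
Step by step:
`a = [4, 46, 99, 1, 2]` → a = [4, 46, 99, 1, 2]
`b = a[1:4]` → b = [46, 99, 1]
`c = a` → c = [4, 46, 99, 1, 2] (same object as a)
`a[2] = 944` → a = [4, 46, 944, 1, 2] (same object as c); c = [4, 46, 944, 1, 2] (same object as a)
`b.append(748)` → b = [46, 99, 1, 748]
`print(a)` → prints [4, 46, 944, 1, 2]
`print(b)` → prints [46, 99, 1, 748]
`print(c)` → prints [4, 46, 944, 1, 2]

Answer:
[4, 46, 944, 1, 2]
[46, 99, 1, 748]
[4, 46, 944, 1, 2]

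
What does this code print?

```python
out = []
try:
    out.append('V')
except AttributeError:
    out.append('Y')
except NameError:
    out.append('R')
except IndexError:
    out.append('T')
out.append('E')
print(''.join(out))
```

Execution trace: 'V' (try body, no exception) → 'E' (after the try/except). Output: VE

Answer: VE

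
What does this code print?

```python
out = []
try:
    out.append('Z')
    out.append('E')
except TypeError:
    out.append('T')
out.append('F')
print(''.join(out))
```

Execution trace: 'Z' (try body) → 'E' (try body, no exception) → 'F' (after the try/except). Output: ZEF

Answer: ZEF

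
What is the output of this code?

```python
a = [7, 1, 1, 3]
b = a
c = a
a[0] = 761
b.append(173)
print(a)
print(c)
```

Key concept: multiple aliases.
Step by step:
`a = [7, 1, 1, 3]` → a = [7, 1, 1, 3]
`b = a` → b = [7, 1, 1, 3] (same object as a)
`c = a` → c = [7, 1, 1, 3] (same object as a, b)
`a[0] = 761` → a = [761, 1, 1, 3] (same object as b, c); b = [761, 1, 1, 3] (same object as a, c); c = [761, 1, 1, 3] (same object as a, b)
`b.append(173)` → a = [761, 1, 1, 3, 173] (same object as b, c); b = [761, 1, 1, 3, 173] (same object as a, c); c = [761, 1, 1, 3, 173] (same object as a, b)
`print(a)` → prints [761, 1, 1, 3, 173]
`print(c)` → prints [761, 1, 1, 3, 173]

Answer:
[761, 1, 1, 3, 173]
[761, 1, 1, 3, 173]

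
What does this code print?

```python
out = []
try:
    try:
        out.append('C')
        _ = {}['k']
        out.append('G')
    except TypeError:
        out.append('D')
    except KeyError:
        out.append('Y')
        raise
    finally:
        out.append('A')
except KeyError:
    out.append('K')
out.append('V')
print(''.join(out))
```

Execution trace: 'C' (inner try body) → 'Y' (inner except KeyError) → 'A' (inner finally) → 'K' (outer except KeyError) → 'V' (after the try/except). Output: CYAKV

Answer: CYAKV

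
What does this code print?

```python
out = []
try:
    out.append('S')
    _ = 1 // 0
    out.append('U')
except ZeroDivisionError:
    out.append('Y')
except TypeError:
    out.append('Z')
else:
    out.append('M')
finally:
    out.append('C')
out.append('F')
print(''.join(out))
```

Execution trace: 'S' (try body) → 'Y' (except ZeroDivisionError) → 'C' (finally) → 'F' (after the try/except). Output: SYCF

Answer: SYCF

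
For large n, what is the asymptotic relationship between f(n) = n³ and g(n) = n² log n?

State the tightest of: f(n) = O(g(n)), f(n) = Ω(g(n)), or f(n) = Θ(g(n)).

n³ vs n² log n: f(n) = Ω(g(n)) but not O(g(n)) — n³ grows strictly faster than n² log n.

Answer: f(n) = Ω(g(n)) but not O(g(n)) — n³ grows strictly faster than n² log n.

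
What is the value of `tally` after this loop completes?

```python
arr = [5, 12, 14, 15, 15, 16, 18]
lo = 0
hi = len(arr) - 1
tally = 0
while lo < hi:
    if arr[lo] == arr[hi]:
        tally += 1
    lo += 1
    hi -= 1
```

Count matching pairs from ends
`tally` takes the values: 0

Answer: 0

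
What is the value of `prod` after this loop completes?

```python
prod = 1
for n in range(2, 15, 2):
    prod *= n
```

Product of even numbers 2 to 14
`prod` takes the values: 1 → 2 → 8 → 48 → 384 → 3840 → 46080 → 645120

Answer: 645120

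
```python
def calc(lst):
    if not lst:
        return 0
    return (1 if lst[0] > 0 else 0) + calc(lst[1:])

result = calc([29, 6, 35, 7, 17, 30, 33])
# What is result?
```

Count of positive elements in [29, 6, 35, 7, 17, 30, 33] = 7

Answer: 7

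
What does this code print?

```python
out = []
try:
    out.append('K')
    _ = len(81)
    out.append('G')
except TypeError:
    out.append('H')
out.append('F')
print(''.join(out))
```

Execution trace: 'K' (try body) → 'H' (except TypeError) → 'F' (after the try/except). Output: KHF

Answer: KHF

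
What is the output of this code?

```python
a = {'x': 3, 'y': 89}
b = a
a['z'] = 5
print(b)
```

Key concept: dict aliasing.
Step by step:
`a = {'x': 3, 'y': 89}` → a = {'x': 3, 'y': 89}
`b = a` → b = {'x': 3, 'y': 89} (same object as a)
`a['z'] = 5` → a = {'x': 3, 'y': 89, 'z': 5} (same object as b); b = {'x': 3, 'y': 89, 'z': 5} (same object as a)
`print(b)` → prints {'x': 3, 'y': 89, 'z': 5}

Answer: {'x': 3, 'y': 89, 'z': 5}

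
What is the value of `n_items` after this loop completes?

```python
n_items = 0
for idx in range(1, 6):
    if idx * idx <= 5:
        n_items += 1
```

Count numbers where idx² ≤ 5
`n_items` takes the values: 0 → 1 → 2

Answer: 2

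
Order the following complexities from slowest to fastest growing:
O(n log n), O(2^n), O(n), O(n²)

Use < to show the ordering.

Ordered by growth rate: O(n) < O(n log n) < O(n²) < O(2^n)

Answer: O(n) < O(n log n) < O(n²) < O(2^n)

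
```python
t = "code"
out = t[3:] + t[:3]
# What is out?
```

Trace:
`t = "code"` → t = 'code'
`out = t[3:] + t[:3]` → out = 'ecod'
So out = 'ecod'

Answer: 'ecod'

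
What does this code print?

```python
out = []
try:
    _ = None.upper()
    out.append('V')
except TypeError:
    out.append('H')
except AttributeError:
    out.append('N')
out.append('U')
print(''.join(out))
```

Execution trace: 'N' (except AttributeError) → 'U' (after the try/except). Output: NU

Answer: NU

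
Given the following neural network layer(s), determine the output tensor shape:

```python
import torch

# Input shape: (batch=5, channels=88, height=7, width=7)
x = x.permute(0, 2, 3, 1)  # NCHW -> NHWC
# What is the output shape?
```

Input: (5, 88, 7, 7) -> Output: (5, 7, 7, 88)

Answer: (5, 7, 7, 88)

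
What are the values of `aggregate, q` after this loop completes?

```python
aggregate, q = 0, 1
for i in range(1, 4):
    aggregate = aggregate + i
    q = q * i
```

Sum and factorial of 1 to 3
`aggregate, q` takes the values: (0, 1) → (1, 1) → (3, 1) → (3, 2) → (6, 2) → (6, 6)

Answer: 6, 6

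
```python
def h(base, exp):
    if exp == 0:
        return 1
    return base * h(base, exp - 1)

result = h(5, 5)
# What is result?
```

h(5, 5) = 5 * 5 * 5 * 5 * 5 = 3125

Answer: 3125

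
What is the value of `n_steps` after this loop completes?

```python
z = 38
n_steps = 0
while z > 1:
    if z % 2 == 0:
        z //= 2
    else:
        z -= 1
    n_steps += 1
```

Steps to reduce 38 to 1
`n_steps` takes the values: 0 → 1 → 2 → 3 → 4 → 5 → 6 → 7

Answer: 7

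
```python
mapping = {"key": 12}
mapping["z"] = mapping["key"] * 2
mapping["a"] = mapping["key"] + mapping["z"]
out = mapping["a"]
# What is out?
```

Trace:
`mapping = {"key": 12}` → mapping = {'key': 12}
`mapping["z"] = mapping["key"] * 2` → mapping = {'key': 12, 'z': 24}
`mapping["a"] = mapping["key"] + mapping["z"]` → mapping = {'key': 12, 'z': 24, 'a': 36}
`out = mapping["a"]` → out = 36
So out = 36

Answer: 36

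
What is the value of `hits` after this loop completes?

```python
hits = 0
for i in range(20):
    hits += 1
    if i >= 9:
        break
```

Loop breaks when i reaches 9, hits is 10
`hits` takes the values: 0 → 1 → 2 → 3 → 4 → 5 → 6 → 7 → 8 → 9 → 10

Answer: 10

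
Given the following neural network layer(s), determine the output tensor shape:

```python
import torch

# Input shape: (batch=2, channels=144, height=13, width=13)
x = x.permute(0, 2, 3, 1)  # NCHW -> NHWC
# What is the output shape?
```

Input: (2, 144, 13, 13) -> Output: (2, 13, 13, 144)

Answer: (2, 13, 13, 144)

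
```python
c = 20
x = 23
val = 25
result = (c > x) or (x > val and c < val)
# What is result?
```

Trace:
`c = 20` → c = 20
`x = 23` → x = 23
`val = 25` → val = 25
`result = (c > x) or (x > val and c < val)` → result = False
So result = False

Answer: False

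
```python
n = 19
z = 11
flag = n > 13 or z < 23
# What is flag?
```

Trace:
`n = 19` → n = 19
`z = 11` → z = 11
`flag = n > 13 or z < 23` → flag = True
So flag = True

Answer: True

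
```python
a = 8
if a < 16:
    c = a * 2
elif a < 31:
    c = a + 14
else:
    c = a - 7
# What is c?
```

Trace:
`a = 8` → a = 8
`if a < 16: ...` → a < 16 is True → c = 16
So c = 16

Answer: 16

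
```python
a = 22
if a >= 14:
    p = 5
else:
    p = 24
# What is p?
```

Trace:
`a = 22` → a = 22
`if a >= 14: ...` → a >= 14 is True → p = 5
So p = 5

Answer: 5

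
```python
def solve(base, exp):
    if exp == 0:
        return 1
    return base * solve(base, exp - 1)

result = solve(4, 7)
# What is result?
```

solve(4, 7) = 4 * 4 * 4 * 4 * 4 * 4 * 4 = 16384

Answer: 16384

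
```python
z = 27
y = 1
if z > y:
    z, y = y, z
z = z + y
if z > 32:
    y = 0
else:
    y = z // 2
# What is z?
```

Trace:
`z = 27` → z = 27
`y = 1` → y = 1
`if z > y: ...` → z > y is True → z = 1; y = 27
`z = z + y` → z = 28
`if z > 32: ...` → z > 32 is False, take else branch → y = 14
So z = 28

Answer: 28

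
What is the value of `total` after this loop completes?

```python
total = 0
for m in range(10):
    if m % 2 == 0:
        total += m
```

Sum of even numbers 0 to 9
`total` takes the values: 0 → 2 → 6 → 12 → 20

Answer: 20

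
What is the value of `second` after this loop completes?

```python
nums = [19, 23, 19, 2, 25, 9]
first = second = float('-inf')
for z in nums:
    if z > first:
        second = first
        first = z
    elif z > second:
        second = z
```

Second largest (with repeats) in [19, 23, 19, 2, 25, 9]
`second` takes the values: -inf → 19 → 23

Answer: 23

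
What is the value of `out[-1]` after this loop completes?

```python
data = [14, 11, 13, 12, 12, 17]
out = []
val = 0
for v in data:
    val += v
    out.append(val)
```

Cumulative sum ends at 79
`out` takes the values: [] → [14] → [14, 25] → [14, 25, 38] → [14, 25, 38, 50] → [14, 25, 38, 50, 62] → [14, 25, 38, 50, 62, 79]
So `out[-1]` = 79

Answer: 79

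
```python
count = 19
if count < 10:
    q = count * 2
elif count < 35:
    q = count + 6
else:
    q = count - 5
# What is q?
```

Trace:
`count = 19` → count = 19
`if count < 10: ...` → count < 10 is False, count < 35 is True → q = 25
So q = 25

Answer: 25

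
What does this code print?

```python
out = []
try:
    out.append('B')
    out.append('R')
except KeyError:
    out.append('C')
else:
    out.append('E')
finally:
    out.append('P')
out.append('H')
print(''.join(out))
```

Execution trace: 'B' (try body) → 'R' (try body, no exception) → 'E' (else) → 'P' (finally) → 'H' (after the try/except). Output: BREPH

Answer: BREPH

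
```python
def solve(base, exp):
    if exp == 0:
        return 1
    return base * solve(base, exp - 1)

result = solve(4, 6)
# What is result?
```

solve(4, 6) = 4 * 4 * 4 * 4 * 4 * 4 = 4096

Answer: 4096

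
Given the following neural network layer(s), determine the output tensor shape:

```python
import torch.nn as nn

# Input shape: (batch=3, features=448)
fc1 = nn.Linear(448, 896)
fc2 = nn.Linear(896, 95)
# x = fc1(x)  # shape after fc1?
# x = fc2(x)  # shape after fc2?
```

Input: (3, 448) -> after fc1: (3, 896) -> Output: (3, 95)

Answer: (3, 95)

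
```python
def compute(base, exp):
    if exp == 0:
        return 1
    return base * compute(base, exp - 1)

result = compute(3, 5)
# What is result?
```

compute(3, 5) = 3 * 3 * 3 * 3 * 3 = 243

Answer: 243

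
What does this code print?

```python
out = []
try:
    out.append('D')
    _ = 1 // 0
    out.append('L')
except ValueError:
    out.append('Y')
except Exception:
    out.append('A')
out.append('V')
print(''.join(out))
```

Execution trace: 'D' (try body) → 'A' (except Exception) → 'V' (after the try/except). Output: DAV

Answer: DAV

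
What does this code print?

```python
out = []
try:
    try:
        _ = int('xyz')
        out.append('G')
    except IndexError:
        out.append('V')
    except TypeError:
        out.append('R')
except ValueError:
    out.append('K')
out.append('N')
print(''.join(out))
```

Execution trace: 'K' (outer except ValueError) → 'N' (after the try/except). Output: KN

Answer: KN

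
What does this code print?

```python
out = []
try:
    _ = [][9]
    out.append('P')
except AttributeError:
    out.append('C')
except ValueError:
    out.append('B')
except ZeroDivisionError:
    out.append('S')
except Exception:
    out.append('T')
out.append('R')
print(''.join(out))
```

Execution trace: 'T' (except Exception) → 'R' (after the try/except). Output: TR

Answer: TR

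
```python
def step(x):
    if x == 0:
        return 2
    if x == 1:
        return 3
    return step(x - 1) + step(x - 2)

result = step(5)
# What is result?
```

Build up from base cases: step(0)=2, step(1)=3, step(2)=5, step(3)=8, step(4)=13, step(5)=21

Answer: 21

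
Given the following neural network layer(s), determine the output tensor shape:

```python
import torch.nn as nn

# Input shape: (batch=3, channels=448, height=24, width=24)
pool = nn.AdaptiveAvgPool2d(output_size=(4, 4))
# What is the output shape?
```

Input: (3, 448, 24, 24) -> Output: (3, 448, 4, 4)

Answer: (3, 448, 4, 4)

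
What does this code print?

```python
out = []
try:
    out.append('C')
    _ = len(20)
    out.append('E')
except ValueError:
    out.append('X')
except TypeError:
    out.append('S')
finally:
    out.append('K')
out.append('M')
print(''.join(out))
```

Execution trace: 'C' (try body) → 'S' (except TypeError) → 'K' (finally) → 'M' (after the try/except). Output: CSKM

Answer: CSKM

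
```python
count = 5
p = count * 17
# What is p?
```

Trace:
`count = 5` → count = 5
`p = count * 17` → p = 85
So p = 85

Answer: 85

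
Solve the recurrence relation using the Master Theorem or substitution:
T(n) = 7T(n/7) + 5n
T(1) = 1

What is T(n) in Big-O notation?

By Master Theorem: a=7, b=7, f(n)=5n. Since log_7(7) = 1 and f(n) = Θ(n^1), Case 2 applies. T(n) = O(n log n).

Answer: O(n log n)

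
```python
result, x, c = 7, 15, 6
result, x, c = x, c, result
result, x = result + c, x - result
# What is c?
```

Trace:
`result, x, c = 7, 15, 6` → result = 7; x = 15; c = 6
`result, x, c = x, c, result` → result = 15; x = 6; c = 7
`result, x = result + c, x - result` → result = 22; x = -9
So c = 7

Answer: 7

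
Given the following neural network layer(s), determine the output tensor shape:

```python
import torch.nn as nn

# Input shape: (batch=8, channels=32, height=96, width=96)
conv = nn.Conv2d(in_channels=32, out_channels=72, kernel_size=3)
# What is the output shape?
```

Input: (8, 32, 96, 96) -> Output: (8, 72, 94, 94)

Answer: (8, 72, 94, 94)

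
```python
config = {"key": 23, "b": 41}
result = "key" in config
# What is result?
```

Trace:
`config = {"key": 23, "b": 41}` → config = {'key': 23, 'b': 41}
`result = "key" in config` → result = True
So result = True

Answer: True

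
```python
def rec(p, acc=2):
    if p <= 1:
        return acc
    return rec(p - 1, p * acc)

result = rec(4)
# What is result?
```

Accumulator trace (n, acc): (4, 2) -> (3, 8) -> (2, 24) -> (1, 48) -> return 48

Answer: 48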